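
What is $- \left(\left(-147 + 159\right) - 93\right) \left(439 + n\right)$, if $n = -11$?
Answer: $34668$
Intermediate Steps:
$- \left(\left(-147 + 159\right) - 93\right) \left(439 + n\right) = - \left(\left(-147 + 159\right) - 93\right) \left(439 - 11\right) = - \left(12 - 93\right) 428 = - \left(-81\right) 428 = \left(-1\right) \left(-34668\right) = 34668$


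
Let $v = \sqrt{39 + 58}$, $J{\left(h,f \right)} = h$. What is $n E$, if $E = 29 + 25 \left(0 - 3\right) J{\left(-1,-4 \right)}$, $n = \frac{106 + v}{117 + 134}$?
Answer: $\frac{11024}{251} + \frac{104 \sqrt{97}}{251} \approx 48.001$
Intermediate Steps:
$v = \sqrt{97} \approx 9.8489$
$n = \frac{106}{251} + \frac{\sqrt{97}}{251}$ ($n = \frac{106 + \sqrt{97}}{117 + 134} = \frac{106 + \sqrt{97}}{251} = \left(106 + \sqrt{97}\right) \frac{1}{251} = \frac{106}{251} + \frac{\sqrt{97}}{251} \approx 0.46155$)
$E = 104$ ($E = 29 + 25 \left(0 - 3\right) \left(-1\right) = 29 + 25 \left(\left(-3\right) \left(-1\right)\right) = 29 + 25 \cdot 3 = 29 + 75 = 104$)
$n E = \left(\frac{106}{251} + \frac{\sqrt{97}}{251}\right) 104 = \frac{11024}{251} + \frac{104 \sqrt{97}}{251}$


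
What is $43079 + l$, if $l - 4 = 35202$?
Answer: $78285$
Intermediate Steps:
$l = 35206$ ($l = 4 + 35202 = 35206$)
$43079 + l = 43079 + 35206 = 78285$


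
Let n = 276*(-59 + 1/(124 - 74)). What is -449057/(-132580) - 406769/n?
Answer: 109356070381/3853930140 ≈ 28.375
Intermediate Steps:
n = -406962/25 (n = 276*(-59 + 1/50) = 276*(-2949/50) = -406962/25 ≈ -16278.)
-449057/(-132580) - 406769/n = -449057/(-132580) - 406769/(-406962/25) = -449057*(-1/132580) - 406769*(-25/406962) = 64151/18940 + 10169225/406962 = 109356070381/3853930140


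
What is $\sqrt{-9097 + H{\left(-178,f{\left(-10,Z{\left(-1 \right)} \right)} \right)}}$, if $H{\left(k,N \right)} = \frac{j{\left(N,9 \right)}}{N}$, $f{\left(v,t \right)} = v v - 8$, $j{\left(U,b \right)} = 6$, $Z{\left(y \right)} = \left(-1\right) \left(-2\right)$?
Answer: $\frac{i \sqrt{19249114}}{46} \approx 95.378 i$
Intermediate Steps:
$Z{\left(y \right)} = 2$
$f{\left(v,t \right)} = -8 + v^{2}$ ($f{\left(v,t \right)} = v^{2} - 8 = -8 + v^{2}$)
$H{\left(k,N \right)} = \frac{6}{N}$
$\sqrt{-9097 + H{\left(-178,f{\left(-10,Z{\left(-1 \right)} \right)} \right)}} = \sqrt{-9097 + \frac{6}{-8 + \left(-10\right)^{2}}} = \sqrt{-9097 + \frac{6}{-8 + 100}} = \sqrt{-9097 + \frac{6}{92}} = \sqrt{-9097 + 6 \cdot \frac{1}{92}} = \sqrt{-9097 + \frac{3}{46}} = \sqrt{- \frac{418459}{46}} = \frac{i \sqrt{19249114}}{46}$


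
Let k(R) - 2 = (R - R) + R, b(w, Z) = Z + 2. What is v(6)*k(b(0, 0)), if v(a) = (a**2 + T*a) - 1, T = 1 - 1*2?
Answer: 116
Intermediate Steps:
T = -1 (T = 1 - 2 = -1)
v(a) = -1 + a**2 - a (v(a) = (a**2 - a) - 1 = -1 + a**2 - a)
b(w, Z) = 2 + Z
k(R) = 2 + R (k(R) = 2 + ((R - R) + R) = 2 + (0 + R) = 2 + R)
v(6)*k(b(0, 0)) = (-1 + 6**2 - 1*6)*(2 + (2 + 0)) = (-1 + 36 - 6)*(2 + 2) = 29*4 = 116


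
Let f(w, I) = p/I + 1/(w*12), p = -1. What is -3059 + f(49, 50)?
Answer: -44967569/14700 ≈ -3059.0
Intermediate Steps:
f(w, I) = -1/I + 1/(12*w) (f(w, I) = -1/I + 1/(w*12) = -1/I + (1/12)/w = -1/I + 1/(12*w))
-3059 + f(49, 50) = -3059 + (-1*49 + (1/12)*50)/(50*49) = -3059 + (1/50)*(1/49)*(-49 + 25/6) = -3059 + (1/50)*(1/49)*(-269/6) = -3059 - 269/14700 = -44967569/14700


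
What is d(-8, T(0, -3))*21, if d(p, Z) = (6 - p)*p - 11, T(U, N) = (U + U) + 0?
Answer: -2583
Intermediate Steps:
T(U, N) = 2*U (T(U, N) = 2*U + 0 = 2*U)
d(p, Z) = -11 + p*(6 - p) (d(p, Z) = p*(6 - p) - 11 = -11 + p*(6 - p))
d(-8, T(0, -3))*21 = (-11 - 1*(-8)**2 + 6*(-8))*21 = (-11 - 1*64 - 48)*21 = (-11 - 64 - 48)*21 = -123*21 = -2583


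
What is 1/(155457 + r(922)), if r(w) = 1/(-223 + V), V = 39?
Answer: 184/28604087 ≈ 6.4326e-6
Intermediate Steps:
r(w) = -1/184 (r(w) = 1/(-223 + 39) = 1/(-184) = -1/184)
1/(155457 + r(922)) = 1/(155457 - 1/184) = 1/(28604087/184) = 184/28604087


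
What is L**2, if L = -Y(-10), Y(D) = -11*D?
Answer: 12100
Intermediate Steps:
L = -110 (L = -(-11)*(-10) = -1*110 = -110)
L**2 = (-110)**2 = 12100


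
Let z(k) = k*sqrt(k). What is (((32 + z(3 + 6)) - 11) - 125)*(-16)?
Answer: 1232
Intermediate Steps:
z(k) = k**(3/2)
(((32 + z(3 + 6)) - 11) - 125)*(-16) = (((32 + (3 + 6)**(3/2)) - 11) - 125)*(-16) = (((32 + 9**(3/2)) - 11) - 125)*(-16) = (((32 + 27) - 11) - 125)*(-16) = ((59 - 11) - 125)*(-16) = (48 - 125)*(-16) = -77*(-16) = 1232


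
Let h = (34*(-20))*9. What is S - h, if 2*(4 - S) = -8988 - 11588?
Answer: 16412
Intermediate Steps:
S = 10292 (S = 4 - (-8988 - 11588)/2 = 4 - ½*(-20576) = 4 + 10288 = 10292)
h = -6120 (h = -680*9 = -6120)
S - h = 10292 - 1*(-6120) = 10292 + 6120 = 16412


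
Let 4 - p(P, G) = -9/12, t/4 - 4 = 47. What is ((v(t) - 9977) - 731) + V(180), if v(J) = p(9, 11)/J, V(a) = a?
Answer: -8590829/816 ≈ -10528.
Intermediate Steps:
t = 204 (t = 16 + 4*47 = 16 + 188 = 204)
p(P, G) = 19/4 (p(P, G) = 4 - (-9)/12 = 4 - 1*(-¾) = 4 + ¾ = 19/4)
v(J) = 19/(4*J)
((v(t) - 9977) - 731) + V(180) = (((19/4)/204 - 9977) - 731) + 180 = (((19/4)*(1/204) - 9977) - 731) + 180 = ((19/816 - 9977) - 731) + 180 = (-8141213/816 - 731) + 180 = -8737709/816 + 180 = -8590829/816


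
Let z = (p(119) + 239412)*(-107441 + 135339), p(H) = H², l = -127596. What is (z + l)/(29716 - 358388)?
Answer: -3537025979/164336 ≈ -21523.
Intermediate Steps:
z = 7074179554 (z = (119² + 239412)*(-107441 + 135339) = (14161 + 239412)*27898 = 253573*27898 = 7074179554)
(z + l)/(29716 - 358388) = (7074179554 - 127596)/(29716 - 358388) = 7074051958/(-328672) = 7074051958*(-1/328672) = -3537025979/164336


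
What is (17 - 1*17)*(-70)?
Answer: 0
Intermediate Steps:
(17 - 1*17)*(-70) = (17 - 17)*(-70) = 0*(-70) = 0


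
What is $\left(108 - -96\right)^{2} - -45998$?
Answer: $87614$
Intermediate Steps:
$\left(108 - -96\right)^{2} - -45998 = \left(108 + 96\right)^{2} + 45998 = 204^{2} + 45998 = 41616 + 45998 = 87614$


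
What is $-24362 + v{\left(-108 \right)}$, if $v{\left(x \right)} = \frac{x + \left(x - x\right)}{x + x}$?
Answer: $- \frac{48723}{2} \approx -24362.0$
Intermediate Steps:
$v{\left(x \right)} = \frac{1}{2}$ ($v{\left(x \right)} = \frac{x + 0}{2 x} = x \frac{1}{2 x} = \frac{1}{2}$)
$-24362 + v{\left(-108 \right)} = -24362 + \frac{1}{2} = - \frac{48723}{2}$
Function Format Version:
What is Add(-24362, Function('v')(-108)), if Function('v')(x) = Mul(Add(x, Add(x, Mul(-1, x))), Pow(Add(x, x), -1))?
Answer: Rational(-48723, 2) ≈ -24362.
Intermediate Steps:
Function('v')(x) = Rational(1, 2) (Function('v')(x) = Mul(Add(x, 0), Pow(Mul(2, x), -1)) = Mul(x, Mul(Rational(1, 2), Pow(x, -1))) = Rational(1, 2))
Add(-24362, Function('v')(-108)) = Add(-24362, Rational(1, 2)) = Rational(-48723, 2)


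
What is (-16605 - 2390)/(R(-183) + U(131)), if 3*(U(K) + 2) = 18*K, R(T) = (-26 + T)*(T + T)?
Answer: -18995/77278 ≈ -0.24580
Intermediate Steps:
R(T) = 2*T*(-26 + T) (R(T) = (-26 + T)*(2*T) = 2*T*(-26 + T))
U(K) = -2 + 6*K (U(K) = -2 + (18*K)/3 = -2 + 6*K)
(-16605 - 2390)/(R(-183) + U(131)) = (-16605 - 2390)/(2*(-183)*(-26 - 183) + (-2 + 6*131)) = -18995/(2*(-183)*(-209) + (-2 + 786)) = -18995/(76494 + 784) = -18995/77278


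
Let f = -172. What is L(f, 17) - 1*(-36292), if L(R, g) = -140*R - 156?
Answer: 60216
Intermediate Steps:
L(R, g) = -156 - 140*R
L(f, 17) - 1*(-36292) = (-156 - 140*(-172)) - 1*(-36292) = (-156 + 24080) + 36292 = 23924 + 36292 = 60216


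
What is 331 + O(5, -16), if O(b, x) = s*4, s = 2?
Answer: 339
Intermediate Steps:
O(b, x) = 8 (O(b, x) = 2*4 = 8)
331 + O(5, -16) = 331 + 8 = 339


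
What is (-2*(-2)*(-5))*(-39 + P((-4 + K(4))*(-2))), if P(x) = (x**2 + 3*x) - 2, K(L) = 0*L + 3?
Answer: 620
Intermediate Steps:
K(L) = 3 (K(L) = 0 + 3 = 3)
P(x) = -2 + x**2 + 3*x
(-2*(-2)*(-5))*(-39 + P((-4 + K(4))*(-2))) = (-2*(-2)*(-5))*(-39 + (-2 + ((-4 + 3)*(-2))**2 + 3*((-4 + 3)*(-2)))) = (4*(-5))*(-39 + (-2 + (-1*(-2))**2 + 3*(-1*(-2)))) = -20*(-39 + (-2 + 2**2 + 3*2)) = -20*(-39 + (-2 + 4 + 6)) = -20*(-39 + 8) = -20*(-31) = 620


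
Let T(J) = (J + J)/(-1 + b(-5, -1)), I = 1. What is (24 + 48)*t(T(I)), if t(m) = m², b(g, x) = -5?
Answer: 8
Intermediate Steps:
T(J) = -J/3 (T(J) = (J + J)/(-1 - 5) = (2*J)/(-6) = (2*J)*(-⅙) = -J/3)
(24 + 48)*t(T(I)) = (24 + 48)*(-⅓*1)² = 72*(-⅓)² = 72*(⅑) = 8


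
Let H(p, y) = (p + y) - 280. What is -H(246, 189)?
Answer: -155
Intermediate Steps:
H(p, y) = -280 + p + y
-H(246, 189) = -(-280 + 246 + 189) = -1*155 = -155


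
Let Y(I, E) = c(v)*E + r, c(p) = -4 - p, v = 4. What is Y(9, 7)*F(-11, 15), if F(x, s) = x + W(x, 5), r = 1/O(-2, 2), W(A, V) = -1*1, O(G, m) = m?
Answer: 666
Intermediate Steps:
W(A, V) = -1
r = ½ (r = 1/2 = ½ ≈ 0.50000)
Y(I, E) = ½ - 8*E (Y(I, E) = (-4 - 1*4)*E + ½ = (-4 - 4)*E + ½ = -8*E + ½ = ½ - 8*E)
F(x, s) = -1 + x (F(x, s) = x - 1 = -1 + x)
Y(9, 7)*F(-11, 15) = (½ - 8*7)*(-1 - 11) = (½ - 56)*(-12) = -111/2*(-12) = 666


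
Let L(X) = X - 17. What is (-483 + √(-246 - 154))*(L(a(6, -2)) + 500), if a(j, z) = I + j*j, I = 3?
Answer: -252126 + 10440*I ≈ -2.5213e+5 + 10440.0*I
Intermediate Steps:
a(j, z) = 3 + j² (a(j, z) = 3 + j*j = 3 + j²)
L(X) = -17 + X
(-483 + √(-246 - 154))*(L(a(6, -2)) + 500) = (-483 + √(-246 - 154))*((-17 + (3 + 6²)) + 500) = (-483 + √(-400))*((-17 + (3 + 36)) + 500) = (-483 + 20*I)*((-17 + 39) + 500) = (-483 + 20*I)*(22 + 500) = (-483 + 20*I)*522 = -252126 + 10440*I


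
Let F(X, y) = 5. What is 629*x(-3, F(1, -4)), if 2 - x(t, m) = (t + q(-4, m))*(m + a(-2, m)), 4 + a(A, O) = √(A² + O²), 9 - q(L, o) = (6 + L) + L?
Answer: -3774 - 5032*√29 ≈ -30872.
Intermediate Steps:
q(L, o) = 3 - 2*L (q(L, o) = 9 - ((6 + L) + L) = 9 - (6 + 2*L) = 9 + (-6 - 2*L) = 3 - 2*L)
a(A, O) = -4 + √(A² + O²)
x(t, m) = 2 - (11 + t)*(-4 + m + √(4 + m²)) (x(t, m) = 2 - (t + (3 - 2*(-4)))*(m + (-4 + √((-2)² + m²))) = 2 - (t + (3 + 8))*(m + (-4 + √(4 + m²))) = 2 - (t + 11)*(-4 + m + √(4 + m²)) = 2 - (11 + t)*(-4 + m + √(4 + m²)))
629*x(-3, F(1, -4)) = 629*(46 - 11*5 - 11*√(4 + 5²) - 1*5*(-3) - 1*(-3)*(-4 + √(4 + 5²))) = 629*(46 - 55 - 11*√(4 + 25) + 15 - 1*(-3)*(-4 + √(4 + 25))) = 629*(46 - 55 - 11*√29 + 15 - 1*(-3)*(-4 + √29)) = 629*(46 - 55 - 11*√29 + 15 + (-12 + 3*√29)) = 629*(-6 - 8*√29) = -3774 - 5032*√29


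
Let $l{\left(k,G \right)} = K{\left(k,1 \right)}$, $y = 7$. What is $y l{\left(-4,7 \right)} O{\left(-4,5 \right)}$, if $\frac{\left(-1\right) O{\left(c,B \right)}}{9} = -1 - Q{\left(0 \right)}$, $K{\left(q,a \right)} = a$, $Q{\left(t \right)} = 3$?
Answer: $252$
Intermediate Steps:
$l{\left(k,G \right)} = 1$
$O{\left(c,B \right)} = 36$ ($O{\left(c,B \right)} = - 9 \left(-1 - 3\right) = \left(-9\right) \left(-4\right) = 36$)
$y l{\left(-4,7 \right)} O{\left(-4,5 \right)} = 7 \cdot 1 \cdot 36 = 7 \cdot 36 = 252$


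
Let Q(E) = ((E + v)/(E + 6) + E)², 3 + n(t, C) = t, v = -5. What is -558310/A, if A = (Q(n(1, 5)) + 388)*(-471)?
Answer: 8932960/3029943 ≈ 2.9482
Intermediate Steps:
n(t, C) = -3 + t
Q(E) = (E + (-5 + E)/(6 + E))² (Q(E) = ((E - 5)/(E + 6) + E)² = ((-5 + E)/(6 + E) + E)² = (E + (-5 + E)/(6 + E))²)
A = -3029943/16 (A = ((-5 + (-3 + 1)² + 7*(-3 + 1))²/(6 + (-3 + 1))² + 388)*(-471) = ((-5 + (-2)² + 7*(-2))²/(6 - 2)² + 388)*(-471) = ((-5 + 4 - 14)²/4² + 388)*(-471) = ((1/16)*(-15)² + 388)*(-471) = ((1/16)*225 + 388)*(-471) = (225/16 + 388)*(-471) = (6433/16)*(-471) = -3029943/16 ≈ -1.8937e+5)
-558310/A = -558310/(-3029943/16) = -558310*(-16/3029943) = 8932960/3029943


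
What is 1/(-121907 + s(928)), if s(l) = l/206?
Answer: -103/12555957 ≈ -8.2033e-6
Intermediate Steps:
s(l) = l/206 (s(l) = l*(1/206) = l/206)
1/(-121907 + s(928)) = 1/(-121907 + (1/206)*928) = 1/(-121907 + 464/103) = 1/(-12555957/103) = -103/12555957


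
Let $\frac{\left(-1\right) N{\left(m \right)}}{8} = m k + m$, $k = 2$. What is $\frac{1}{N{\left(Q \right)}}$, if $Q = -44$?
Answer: $\frac{1}{1056} \approx 0.00094697$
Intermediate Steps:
$N{\left(m \right)} = - 24 m$ ($N{\left(m \right)} = - 8 \left(m 2 + m\right) = - 8 \left(2 m + m\right) = - 8 \cdot 3 m = - 24 m$)
$\frac{1}{N{\left(Q \right)}} = \frac{1}{\left(-24\right) \left(-44\right)} = \frac{1}{1056}$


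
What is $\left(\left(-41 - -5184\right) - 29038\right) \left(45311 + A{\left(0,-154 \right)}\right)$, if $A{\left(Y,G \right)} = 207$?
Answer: $-1087652610$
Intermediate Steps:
$\left(\left(-41 - -5184\right) - 29038\right) \left(45311 + A{\left(0,-154 \right)}\right) = \left(\left(-41 - -5184\right) - 29038\right) \left(45311 + 207\right) = \left(\left(-41 + 5184\right) - 29038\right) 45518 = \left(5143 - 29038\right) 45518 = \left(-23895\right) 45518 = -1087652610$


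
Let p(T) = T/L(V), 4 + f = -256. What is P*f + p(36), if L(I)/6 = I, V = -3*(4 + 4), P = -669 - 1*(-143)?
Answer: 547039/4 ≈ 1.3676e+5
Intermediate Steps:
P = -526 (P = -669 + 143 = -526)
V = -24 (V = -3*8 = -24)
f = -260 (f = -4 - 256 = -260)
L(I) = 6*I
p(T) = -T/144 (p(T) = T/((6*(-24))) = T/(-144) = T*(-1/144) = -T/144)
P*f + p(36) = -526*(-260) - 1/144*36 = 136760 - ¼ = 547039/4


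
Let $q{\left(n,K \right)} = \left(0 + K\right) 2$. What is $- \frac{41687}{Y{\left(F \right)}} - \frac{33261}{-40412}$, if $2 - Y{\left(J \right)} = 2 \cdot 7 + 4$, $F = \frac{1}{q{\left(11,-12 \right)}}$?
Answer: $\frac{421296805}{161648} \approx 2606.3$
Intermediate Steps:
$q{\left(n,K \right)} = 2 K$ ($q{\left(n,K \right)} = K 2 = 2 K$)
$F = - \frac{1}{24}$ ($F = \frac{1}{2 \left(-12\right)} = \frac{1}{-24} = - \frac{1}{24} \approx -0.041667$)
$Y{\left(J \right)} = -16$ ($Y{\left(J \right)} = 2 - \left(2 \cdot 7 + 4\right) = 2 - \left(14 + 4\right) = 2 - 18 = -16$)
$- \frac{41687}{Y{\left(F \right)}} - \frac{33261}{-40412} = - \frac{41687}{-16} - \frac{33261}{-40412} = \left(-41687\right) \left(- \frac{1}{16}\right) - - \frac{33261}{40412} = \frac{41687}{16} + \frac{33261}{40412} = \frac{421296805}{161648}$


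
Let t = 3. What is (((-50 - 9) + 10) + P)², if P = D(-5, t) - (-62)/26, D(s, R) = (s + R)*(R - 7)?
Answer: 252004/169 ≈ 1491.1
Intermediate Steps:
D(s, R) = (-7 + R)*(R + s) (D(s, R) = (R + s)*(-7 + R) = (-7 + R)*(R + s))
P = 135/13 (P = (3² - 7*3 - 7*(-5) + 3*(-5)) - (-62)/26 = (9 - 21 + 35 - 15) - (-62)/26 = 8 - 1*(-31/13) = 8 + 31/13 = 135/13 ≈ 10.385)
(((-50 - 9) + 10) + P)² = (((-50 - 9) + 10) + 135/13)² = ((-59 + 10) + 135/13)² = (-49 + 135/13)² = (-502/13)² = 252004/169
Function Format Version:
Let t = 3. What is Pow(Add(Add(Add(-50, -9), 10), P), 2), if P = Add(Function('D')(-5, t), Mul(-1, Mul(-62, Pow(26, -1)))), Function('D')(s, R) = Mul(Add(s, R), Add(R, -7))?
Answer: Rational(252004, 169) ≈ 1491.1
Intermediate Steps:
Function('D')(s, R) = Mul(Add(-7, R), Add(R, s)) (Function('D')(s, R) = Mul(Add(R, s), Add(-7, R)) = Mul(Add(-7, R), Add(R, s)))
P = Rational(135, 13) (P = Add(Add(Pow(3, 2), Mul(-7, 3), Mul(-7, -5), Mul(3, -5)), Mul(-1, Mul(-62, Pow(26, -1)))) = Add(Add(9, -21, 35, -15), Mul(-1, Mul(-62, Rational(1, 26)))) = Add(8, Mul(-1, Rational(-31, 13))) = Add(8, Rational(31, 13)) = Rational(135, 13) ≈ 10.385)
Pow(Add(Add(Add(-50, -9), 10), P), 2) = Pow(Add(Add(Add(-50, -9), 10), Rational(135, 13)), 2) = Pow(Add(Add(-59, 10), Rational(135, 13)), 2) = Pow(Add(-49, Rational(135, 13)), 2) = Pow(Rational(-502, 13), 2) = Rational(252004, 169)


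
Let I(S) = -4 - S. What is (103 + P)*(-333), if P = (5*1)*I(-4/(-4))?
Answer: -25974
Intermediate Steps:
P = -25 (P = (5*1)*(-4 - (-4)/(-4)) = 5*(-4 - (-4)*(-1)/4) = 5*(-4 - 1*1) = 5*(-4 - 1) = 5*(-5) = -25)
(103 + P)*(-333) = (103 - 25)*(-333) = 78*(-333) = -25974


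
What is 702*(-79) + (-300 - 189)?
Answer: -55947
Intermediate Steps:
702*(-79) + (-300 - 189) = -55458 - 489 = -55947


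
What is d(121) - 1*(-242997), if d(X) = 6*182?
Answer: 244089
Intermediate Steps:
d(X) = 1092
d(121) - 1*(-242997) = 1092 - 1*(-242997) = 1092 + 242997 = 244089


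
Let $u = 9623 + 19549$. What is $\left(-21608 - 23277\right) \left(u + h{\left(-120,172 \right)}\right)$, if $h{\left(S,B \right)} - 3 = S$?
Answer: $-1304133675$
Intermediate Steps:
$h{\left(S,B \right)} = 3 + S$
$u = 29172$
$\left(-21608 - 23277\right) \left(u + h{\left(-120,172 \right)}\right) = \left(-21608 - 23277\right) \left(29172 + \left(3 - 120\right)\right) = - 44885 \left(29172 - 117\right) = \left(-44885\right) 29055 = -1304133675$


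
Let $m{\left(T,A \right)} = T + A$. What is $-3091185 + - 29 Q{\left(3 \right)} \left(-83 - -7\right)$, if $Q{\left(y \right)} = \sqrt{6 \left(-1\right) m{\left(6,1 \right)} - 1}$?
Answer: $-3091185 + 2204 i \sqrt{43} \approx -3.0912 \cdot 10^{6} + 14453.0 i$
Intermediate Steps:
$m{\left(T,A \right)} = A + T$
$Q{\left(y \right)} = i \sqrt{43}$ ($Q{\left(y \right)} = \sqrt{6 \left(-1\right) \left(1 + 6\right) - 1} = \sqrt{\left(-6\right) 7 - 1} = \sqrt{-42 - 1} = \sqrt{-43} = i \sqrt{43}$)
$-3091185 + - 29 Q{\left(3 \right)} \left(-83 - -7\right) = -3091185 + - 29 i \sqrt{43} \left(-83 - -7\right) = -3091185 + - 29 i \sqrt{43} \left(-83 + 7\right) = -3091185 + - 29 i \sqrt{43} \left(-76\right) = -3091185 + 2204 i \sqrt{43}$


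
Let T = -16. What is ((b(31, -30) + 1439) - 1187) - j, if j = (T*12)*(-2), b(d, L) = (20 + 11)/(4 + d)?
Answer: -4589/35 ≈ -131.11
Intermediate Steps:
b(d, L) = 31/(4 + d)
j = 384 (j = -16*12*(-2) = -192*(-2) = 384)
((b(31, -30) + 1439) - 1187) - j = ((31/(4 + 31) + 1439) - 1187) - 1*384 = ((31/35 + 1439) - 1187) - 384 = (50396/35 - 1187) - 384 = 8851/35 - 384 = -4589/35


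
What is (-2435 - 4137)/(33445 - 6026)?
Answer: -6572/27419 ≈ -0.23969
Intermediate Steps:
(-2435 - 4137)/(33445 - 6026) = -6572/27419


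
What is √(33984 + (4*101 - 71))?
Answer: 3*√3813 ≈ 185.25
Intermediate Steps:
√(33984 + (4*101 - 71)) = √(33984 + (404 - 71)) = √(33984 + 333) = √34317 = 3*√3813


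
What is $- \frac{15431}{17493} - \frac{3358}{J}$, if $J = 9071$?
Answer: $- \frac{198716095}{158679003} \approx -1.2523$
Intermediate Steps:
$- \frac{15431}{17493} - \frac{3358}{J} = - \frac{15431}{17493} - \frac{3358}{9071} = - \frac{198716095}{158679003}$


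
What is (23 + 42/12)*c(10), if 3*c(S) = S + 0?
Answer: 265/3 ≈ 88.333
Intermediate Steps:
c(S) = S/3 (c(S) = (S + 0)/3 = S/3)
(23 + 42/12)*c(10) = (23 + 42/12)*((⅓)*10) = (23 + 42*(1/12))*(10/3) = (23 + 7/2)*(10/3) = (53/2)*(10/3) = 265/3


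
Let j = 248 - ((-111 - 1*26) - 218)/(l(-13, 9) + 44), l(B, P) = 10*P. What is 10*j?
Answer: 167935/67 ≈ 2506.5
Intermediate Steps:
j = 33587/134 (j = 248 - ((-111 - 1*26) - 218)/(10*9 + 44) = 248 - ((-111 - 26) - 218)/(90 + 44) = 248 - (-137 - 218)/134 = 248 - (-355)/134 = 248 - 1*(-355/134) = 248 + 355/134 = 33587/134 ≈ 250.65)
10*j = 10*(33587/134) = 167935/67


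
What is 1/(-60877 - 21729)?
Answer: -1/82606 ≈ -1.2106e-5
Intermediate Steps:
1/(-60877 - 21729) = 1/(-82606) = -1/82606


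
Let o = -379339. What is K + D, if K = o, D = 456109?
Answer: 76770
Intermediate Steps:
K = -379339
K + D = -379339 + 456109 = 76770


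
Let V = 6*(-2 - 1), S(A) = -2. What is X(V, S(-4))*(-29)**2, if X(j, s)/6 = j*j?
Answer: 1634904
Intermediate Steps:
V = -18 (V = 6*(-3) = -18)
X(j, s) = 6*j**2 (X(j, s) = 6*(j*j) = 6*j**2)
X(V, S(-4))*(-29)**2 = (6*(-18)**2)*(-29)**2 = (6*324)*841 = 1944*841 = 1634904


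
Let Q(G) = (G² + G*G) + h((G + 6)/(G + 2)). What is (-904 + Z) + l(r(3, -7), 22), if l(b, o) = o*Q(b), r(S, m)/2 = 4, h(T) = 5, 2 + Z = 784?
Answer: 2804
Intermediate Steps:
Z = 782 (Z = -2 + 784 = 782)
r(S, m) = 8 (r(S, m) = 2*4 = 8)
Q(G) = 5 + 2*G² (Q(G) = (G² + G*G) + 5 = (G² + G²) + 5 = 2*G² + 5 = 5 + 2*G²)
l(b, o) = o*(5 + 2*b²)
(-904 + Z) + l(r(3, -7), 22) = (-904 + 782) + 22*(5 + 2*8²) = -122 + 22*(5 + 2*64) = -122 + 22*(5 + 128) = -122 + 22*133 = -122 + 2926 = 2804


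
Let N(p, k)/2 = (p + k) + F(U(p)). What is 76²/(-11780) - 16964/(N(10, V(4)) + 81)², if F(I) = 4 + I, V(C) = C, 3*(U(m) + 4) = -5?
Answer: -31301944/15575795 ≈ -2.0097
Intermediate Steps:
U(m) = -17/3 (U(m) = -4 + (⅓)*(-5) = -4 - 5/3 = -17/3)
N(p, k) = -10/3 + 2*k + 2*p (N(p, k) = 2*((p + k) + (4 - 17/3)) = 2*((k + p) - 5/3) = 2*(-5/3 + k + p) = -10/3 + 2*k + 2*p)
76²/(-11780) - 16964/(N(10, V(4)) + 81)² = 76²/(-11780) - 16964/((-10/3 + 2*4 + 2*10) + 81)² = 5776*(-1/11780) - 16964/((-10/3 + 8 + 20) + 81)² = -76/155 - 16964/(74/3 + 81)² = -76/155 - 16964/((317/3)²) = -76/155 - 16964/100489/9 = -76/155 - 16964*9/100489 = -76/155 - 152676/100489 = -31301944/15575795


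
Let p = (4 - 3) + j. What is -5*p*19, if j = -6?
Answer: 475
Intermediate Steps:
p = -5 (p = (4 - 3) - 6 = 1 - 6 = -5)
-5*p*19 = -5*(-5)*19 = 25*19 = 475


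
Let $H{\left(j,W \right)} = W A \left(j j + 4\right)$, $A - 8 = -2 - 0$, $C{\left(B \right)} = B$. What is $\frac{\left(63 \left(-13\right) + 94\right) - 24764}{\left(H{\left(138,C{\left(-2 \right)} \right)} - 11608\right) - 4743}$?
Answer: $\frac{25489}{244927} \approx 0.10407$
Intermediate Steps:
$A = 6$ ($A = 8 - 2 = 6$)
$H{\left(j,W \right)} = 6 W \left(4 + j^{2}\right)$ ($H{\left(j,W \right)} = W 6 \left(j j + 4\right) = 6 W \left(j^{2} + 4\right) = 6 W \left(4 + j^{2}\right)$)
$\frac{\left(63 \left(-13\right) + 94\right) - 24764}{\left(H{\left(138,C{\left(-2 \right)} \right)} - 11608\right) - 4743} = \frac{\left(63 \left(-13\right) + 94\right) - 24764}{\left(6 \left(-2\right) \left(4 + 138^{2}\right) - 11608\right) - 4743} = \frac{\left(-819 + 94\right) - 24764}{\left(6 \left(-2\right) \left(4 + 19044\right) - 11608\right) - 4743} = \frac{-725 - 24764}{\left(6 \left(-2\right) 19048 - 11608\right) - 4743} = - \frac{25489}{\left(-228576 - 11608\right) - 4743} = - \frac{25489}{-240184 - 4743} = - \frac{25489}{-244927} = \left(-25489\right) \left(- \frac{1}{244927}\right) = \frac{25489}{244927}$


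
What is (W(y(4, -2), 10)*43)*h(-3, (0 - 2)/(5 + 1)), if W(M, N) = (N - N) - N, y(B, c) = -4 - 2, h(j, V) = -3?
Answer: 1290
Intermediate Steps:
y(B, c) = -6
W(M, N) = -N (W(M, N) = 0 - N = -N)
(W(y(4, -2), 10)*43)*h(-3, (0 - 2)/(5 + 1)) = (-1*10*43)*(-3) = -10*43*(-3) = -430*(-3) = 1290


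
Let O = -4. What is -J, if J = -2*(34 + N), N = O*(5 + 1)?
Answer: 20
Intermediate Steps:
N = -24 (N = -4*(5 + 1) = -4*6 = -24)
J = -20 (J = -2*(34 - 24) = -2*10 = -20)
-J = -1*(-20) = 20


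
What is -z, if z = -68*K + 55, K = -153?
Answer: -10459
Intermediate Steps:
z = 10459 (z = -68*(-153) + 55 = 10404 + 55 = 10459)
-z = -1*10459 = -10459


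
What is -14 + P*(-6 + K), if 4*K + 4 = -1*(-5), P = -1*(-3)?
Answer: -125/4 ≈ -31.250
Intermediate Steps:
P = 3
K = ¼ (K = -1 + (-1*(-5))/4 = -1 + (¼)*5 = -1 + 5/4 = ¼ ≈ 0.25000)
-14 + P*(-6 + K) = -14 + 3*(-6 + ¼) = -14 + 3*(-23/4) = -14 - 69/4 = -125/4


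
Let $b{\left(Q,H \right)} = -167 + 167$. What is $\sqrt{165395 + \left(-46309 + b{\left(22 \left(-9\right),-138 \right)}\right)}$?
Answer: $\sqrt{119086} \approx 345.09$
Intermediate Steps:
$b{\left(Q,H \right)} = 0$
$\sqrt{165395 + \left(-46309 + b{\left(22 \left(-9\right),-138 \right)}\right)} = \sqrt{165395 + \left(-46309 + 0\right)} = \sqrt{165395 - 46309} = \sqrt{119086}$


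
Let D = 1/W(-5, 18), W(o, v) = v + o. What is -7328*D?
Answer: -7328/13 ≈ -563.69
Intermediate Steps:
W(o, v) = o + v
D = 1/13 (D = 1/(-5 + 18) = 1/13 ≈ 0.076923)
-7328*D = -7328*1/13 = -7328/13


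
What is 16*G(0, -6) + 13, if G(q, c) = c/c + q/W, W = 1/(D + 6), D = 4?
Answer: 29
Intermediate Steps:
W = 1/10 (W = 1/(4 + 6) = 1/10 ≈ 0.10000)
G(q, c) = 1 + 10*q (G(q, c) = c/c + q/(1/10) = 1 + q*10 = 1 + 10*q)
16*G(0, -6) + 13 = 16*(1 + 10*0) + 13 = 16*(1 + 0) + 13 = 16*1 + 13 = 16 + 13 = 29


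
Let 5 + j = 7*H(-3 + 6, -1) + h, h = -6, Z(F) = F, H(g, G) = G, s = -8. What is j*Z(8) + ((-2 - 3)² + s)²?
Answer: 145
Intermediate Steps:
j = -18 (j = -5 + (7*(-1) - 6) = -5 + (-7 - 6) = -5 - 13 = -18)
j*Z(8) + ((-2 - 3)² + s)² = -18*8 + ((-2 - 3)² - 8)² = -144 + ((-5)² - 8)² = -144 + (25 - 8)² = -144 + 17² = -144 + 289 = 145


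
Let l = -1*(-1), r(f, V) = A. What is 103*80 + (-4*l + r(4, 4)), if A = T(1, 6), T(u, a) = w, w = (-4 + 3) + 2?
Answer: 8237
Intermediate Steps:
w = 1 (w = -1 + 2 = 1)
T(u, a) = 1
A = 1
r(f, V) = 1
l = 1
103*80 + (-4*l + r(4, 4)) = 103*80 + (-4*1 + 1) = 8240 + (-4 + 1) = 8240 - 3 = 8237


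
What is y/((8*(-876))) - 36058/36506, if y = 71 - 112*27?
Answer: -72446123/127917024 ≈ -0.56635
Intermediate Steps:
y = -2953 (y = 71 - 3024 = -2953)
y/((8*(-876))) - 36058/36506 = -2953/(8*(-876)) - 36058/36506 = -2953/(-7008) - 36058*1/36506 = -2953*(-1/7008) - 18029/18253 = 2953/7008 - 18029/18253 = -72446123/127917024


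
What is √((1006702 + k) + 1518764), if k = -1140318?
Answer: 2*√346287 ≈ 1176.9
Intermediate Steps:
√((1006702 + k) + 1518764) = √((1006702 - 1140318) + 1518764) = √(-133616 + 1518764) = √1385148 = 2*√346287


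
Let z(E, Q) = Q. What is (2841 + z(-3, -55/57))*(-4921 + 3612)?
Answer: -211903538/57 ≈ -3.7176e+6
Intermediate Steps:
(2841 + z(-3, -55/57))*(-4921 + 3612) = (2841 - 55/57)*(-4921 + 3612) = (2841 - 55*1/57)*(-1309) = (2841 - 55/57)*(-1309) = (161882/57)*(-1309) = -211903538/57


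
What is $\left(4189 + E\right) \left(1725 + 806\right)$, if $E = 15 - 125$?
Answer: $10323949$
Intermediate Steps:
$E = -110$ ($E = 15 - 125 = -110$)
$\left(4189 + E\right) \left(1725 + 806\right) = \left(4189 - 110\right) \left(1725 + 806\right) = 4079 \cdot 2531 = 10323949$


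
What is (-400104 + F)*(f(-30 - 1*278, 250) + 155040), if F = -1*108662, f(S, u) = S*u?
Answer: -39704098640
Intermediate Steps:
F = -108662
(-400104 + F)*(f(-30 - 1*278, 250) + 155040) = (-400104 - 108662)*((-30 - 1*278)*250 + 155040) = -508766*((-30 - 278)*250 + 155040) = -508766*(-308*250 + 155040) = -508766*(-77000 + 155040) = -508766*78040 = -39704098640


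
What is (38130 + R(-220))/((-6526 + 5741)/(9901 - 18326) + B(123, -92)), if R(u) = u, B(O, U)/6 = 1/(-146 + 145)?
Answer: -63878350/9953 ≈ -6418.0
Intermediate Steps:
B(O, U) = -6 (B(O, U) = 6/(-146 + 145) = 6/(-1) = 6*(-1) = -6)
(38130 + R(-220))/((-6526 + 5741)/(9901 - 18326) + B(123, -92)) = (38130 - 220)/((-6526 + 5741)/(9901 - 18326) - 6) = 37910/(-785/(-8425) - 6) = 37910/(-785*(-1/8425) - 6) = 37910/(157/1685 - 6) = 37910/(-9953/1685) = 37910*(-1685/9953) = -63878350/9953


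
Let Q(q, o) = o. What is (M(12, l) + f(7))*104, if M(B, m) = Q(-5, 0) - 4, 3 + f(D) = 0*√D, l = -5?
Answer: -728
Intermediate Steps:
f(D) = -3 (f(D) = -3 + 0*√D = -3 + 0 = -3)
M(B, m) = -4 (M(B, m) = 0 - 4 = -4)
(M(12, l) + f(7))*104 = (-4 - 3)*104 = -7*104 = -728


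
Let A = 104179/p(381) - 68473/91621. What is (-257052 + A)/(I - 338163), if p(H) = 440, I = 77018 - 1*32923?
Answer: 10353084112441/11854833860320 ≈ 0.87332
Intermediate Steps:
I = 44095 (I = 77018 - 32923 = 44095)
A = 9514856039/40313240 (A = 104179/440 - 68473/91621 = 9514856039/40313240 ≈ 236.02)
(-257052 + A)/(I - 338163) = (-257052 + 9514856039/40313240)/(44095 - 338163) = -10353084112441/40313240/(-294068) = -10353084112441/40313240*(-1/294068) = 10353084112441/11854833860320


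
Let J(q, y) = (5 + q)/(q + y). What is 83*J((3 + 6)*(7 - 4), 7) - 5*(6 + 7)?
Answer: 223/17 ≈ 13.118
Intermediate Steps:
J(q, y) = (5 + q)/(q + y)
83*J((3 + 6)*(7 - 4), 7) - 5*(6 + 7) = 83*((5 + (3 + 6)*(7 - 4))/((3 + 6)*(7 - 4) + 7)) - 5*(6 + 7) = 83*((5 + 9*3)/(9*3 + 7)) - 5*13 = 83*((5 + 27)/(27 + 7)) - 65 = 83*(32/34) - 65 = 83*((1/34)*32) - 65 = 83*(16/17) - 65 = 1328/17 - 65 = 223/17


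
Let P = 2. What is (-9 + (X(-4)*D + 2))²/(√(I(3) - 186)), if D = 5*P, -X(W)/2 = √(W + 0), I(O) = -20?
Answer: √206*(560 + 1551*I)/206 ≈ 39.017 + 108.06*I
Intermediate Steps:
X(W) = -2*√W (X(W) = -2*√(W + 0) = -2*√W)
D = 10 (D = 5*2 = 10)
(-9 + (X(-4)*D + 2))²/(√(I(3) - 186)) = (-9 + (-4*I*10 + 2))²/(√(-20 - 186)) = (-9 + (-4*I*10 + 2))²/(√(-206)) = (-9 + (-4*I*10 + 2))²/((I*√206)) = (-9 + (-40*I + 2))²*(-I*√206/206) = (-9 + (2 - 40*I))²*(-I*√206/206) = (-7 - 40*I)²*(-I*√206/206) = -I*√206*(-7 - 40*I)²/206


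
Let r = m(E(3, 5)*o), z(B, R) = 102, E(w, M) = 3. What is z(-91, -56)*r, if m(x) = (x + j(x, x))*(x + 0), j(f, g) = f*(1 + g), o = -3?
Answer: -57834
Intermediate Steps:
m(x) = x*(x + x*(1 + x)) (m(x) = (x + x*(1 + x))*(x + 0) = (x + x*(1 + x))*x = x*(x + x*(1 + x)))
r = -567 (r = (3*(-3))²*(2 + 3*(-3)) = (-9)²*(2 - 9) = 81*(-7) = -567)
z(-91, -56)*r = 102*(-567) = -57834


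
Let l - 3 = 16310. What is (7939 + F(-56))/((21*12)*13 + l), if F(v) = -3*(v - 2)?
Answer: 427/1031 ≈ 0.41416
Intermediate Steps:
F(v) = 6 - 3*v (F(v) = -3*(-2 + v) = 6 - 3*v)
l = 16313 (l = 3 + 16310 = 16313)
(7939 + F(-56))/((21*12)*13 + l) = (7939 + (6 - 3*(-56)))/((21*12)*13 + 16313) = (7939 + (6 + 168))/(252*13 + 16313) = (7939 + 174)/(3276 + 16313) = 8113/19589 = 8113*(1/19589) = 427/1031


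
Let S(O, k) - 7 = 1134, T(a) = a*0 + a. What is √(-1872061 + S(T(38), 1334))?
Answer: 6*I*√51970 ≈ 1367.8*I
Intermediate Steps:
T(a) = a (T(a) = 0 + a = a)
S(O, k) = 1141 (S(O, k) = 7 + 1134 = 1141)
√(-1872061 + S(T(38), 1334)) = √(-1872061 + 1141) = √(-1870920) = 6*I*√51970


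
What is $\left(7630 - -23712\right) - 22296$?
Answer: $9046$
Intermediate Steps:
$\left(7630 - -23712\right) - 22296 = \left(7630 + 23712\right) - 22296 = 31342 - 22296 = 9046$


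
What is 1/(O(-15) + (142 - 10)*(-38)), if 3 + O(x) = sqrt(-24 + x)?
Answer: -1673/8396800 - I*sqrt(39)/25190400 ≈ -0.00019924 - 2.4791e-7*I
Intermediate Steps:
O(x) = -3 + sqrt(-24 + x)
1/(O(-15) + (142 - 10)*(-38)) = 1/((-3 + sqrt(-24 - 15)) + (142 - 10)*(-38)) = 1/((-3 + sqrt(-39)) + 132*(-38)) = 1/((-3 + I*sqrt(39)) - 5016) = 1/(-5019 + I*sqrt(39))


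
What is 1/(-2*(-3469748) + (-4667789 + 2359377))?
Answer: 1/4631084 ≈ 2.1593e-7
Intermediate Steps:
1/(-2*(-3469748) + (-4667789 + 2359377)) = 1/(6939496 - 2308412) = 1/4631084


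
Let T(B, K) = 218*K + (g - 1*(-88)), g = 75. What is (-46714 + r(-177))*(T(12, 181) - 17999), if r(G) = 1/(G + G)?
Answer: -178778879927/177 ≈ -1.0101e+9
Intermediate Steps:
r(G) = 1/(2*G)
T(B, K) = 163 + 218*K (T(B, K) = 218*K + (75 - 1*(-88)) = 218*K + (75 + 88) = 218*K + 163 = 163 + 218*K)
(-46714 + r(-177))*(T(12, 181) - 17999) = (-46714 + (1/2)/(-177))*((163 + 218*181) - 17999) = (-46714 + (1/2)*(-1/177))*((163 + 39458) - 17999) = (-46714 - 1/354)*(39621 - 17999) = -16536757/354*21622 = -178778879927/177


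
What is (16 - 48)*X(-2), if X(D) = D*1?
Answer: 64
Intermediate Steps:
X(D) = D
(16 - 48)*X(-2) = (16 - 48)*(-2) = -32*(-2) = 64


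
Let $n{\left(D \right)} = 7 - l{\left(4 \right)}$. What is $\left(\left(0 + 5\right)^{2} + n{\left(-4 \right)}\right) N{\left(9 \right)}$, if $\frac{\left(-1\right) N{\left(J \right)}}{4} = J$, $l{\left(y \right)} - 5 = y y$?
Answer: $-396$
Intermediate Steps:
$l{\left(y \right)} = 5 + y^{2}$ ($l{\left(y \right)} = 5 + y y = 5 + y^{2}$)
$N{\left(J \right)} = - 4 J$
$n{\left(D \right)} = -14$ ($n{\left(D \right)} = 7 - \left(5 + 4^{2}\right) = 7 - \left(5 + 16\right) = 7 - 21 = -14$)
$\left(\left(0 + 5\right)^{2} + n{\left(-4 \right)}\right) N{\left(9 \right)} = \left(\left(0 + 5\right)^{2} - 14\right) \left(\left(-4\right) 9\right) = \left(5^{2} - 14\right) \left(-36\right) = \left(25 - 14\right) \left(-36\right) = 11 \left(-36\right) = -396$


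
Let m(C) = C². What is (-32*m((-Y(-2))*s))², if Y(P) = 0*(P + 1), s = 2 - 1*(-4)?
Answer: 0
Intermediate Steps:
s = 6 (s = 2 + 4 = 6)
Y(P) = 0 (Y(P) = 0*(1 + P) = 0)
(-32*m((-Y(-2))*s))² = (-32*(-1*0*6)²)² = (-32*(0*6)²)² = (-32*0²)² = (-32*0)² = 0² = 0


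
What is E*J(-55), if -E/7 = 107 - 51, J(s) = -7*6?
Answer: 16464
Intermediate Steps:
J(s) = -42
E = -392 (E = -7*(107 - 51) = -7*56 = -392)
E*J(-55) = -392*(-42) = 16464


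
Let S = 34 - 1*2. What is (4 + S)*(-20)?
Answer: -720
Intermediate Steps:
S = 32 (S = 34 - 2 = 32)
(4 + S)*(-20) = (4 + 32)*(-20) = 36*(-20) = -720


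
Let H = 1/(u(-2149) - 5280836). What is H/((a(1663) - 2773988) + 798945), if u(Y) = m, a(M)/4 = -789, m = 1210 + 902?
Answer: 1/10442366538076 ≈ 9.5764e-14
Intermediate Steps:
m = 2112
a(M) = -3156 (a(M) = 4*(-789) = -3156)
u(Y) = 2112
H = -1/5278724 (H = 1/(2112 - 5280836) = 1/(-5278724) = -1/5278724 ≈ -1.8944e-7)
H/((a(1663) - 2773988) + 798945) = -1/(5278724*((-3156 - 2773988) + 798945)) = -1/(5278724*(-2777144 + 798945)) = -1/5278724/(-1978199) = -1/5278724*(-1/1978199) = 1/10442366538076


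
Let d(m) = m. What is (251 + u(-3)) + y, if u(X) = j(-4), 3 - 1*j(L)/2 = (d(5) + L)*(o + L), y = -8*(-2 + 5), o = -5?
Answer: 251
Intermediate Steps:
y = -24 (y = -8*3 = -24)
j(L) = 6 - 2*(-5 + L)*(5 + L) (j(L) = 6 - 2*(5 + L)*(-5 + L) = 6 - 2*(-5 + L)*(5 + L))
u(X) = 24 (u(X) = 56 - 2*(-4)² = 56 - 2*16 = 56 - 32 = 24)
(251 + u(-3)) + y = (251 + 24) - 24 = 275 - 24 = 251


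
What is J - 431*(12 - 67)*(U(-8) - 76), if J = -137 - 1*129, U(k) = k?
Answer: -1991486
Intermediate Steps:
J = -266 (J = -137 - 129 = -266)
J - 431*(12 - 67)*(U(-8) - 76) = -266 - 431*(12 - 67)*(-8 - 76) = -266 - (-23705)*(-84) = -266 - 431*4620 = -266 - 1991220 = -1991486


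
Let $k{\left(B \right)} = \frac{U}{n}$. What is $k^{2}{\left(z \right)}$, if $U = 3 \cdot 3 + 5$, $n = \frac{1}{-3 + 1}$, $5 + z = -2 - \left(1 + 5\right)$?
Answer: $784$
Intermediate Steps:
$z = -13$ ($z = -5 - 8 = -13$)
$n = - \frac{1}{2}$ ($n = \frac{1}{-2} = - \frac{1}{2} \approx -0.5$)
$U = 14$ ($U = 9 + 5 = 14$)
$k{\left(B \right)} = -28$ ($k{\left(B \right)} = \frac{14}{- \frac{1}{2}} = 14 \left(-2\right) = -28$)
$k^{2}{\left(z \right)} = \left(-28\right)^{2} = 784$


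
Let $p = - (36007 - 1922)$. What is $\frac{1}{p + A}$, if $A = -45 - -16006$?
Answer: $- \frac{1}{18124} \approx -5.5175 \cdot 10^{-5}$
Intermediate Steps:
$A = 15961$ ($A = -45 + 16006 = 15961$)
$p = -34085$ ($p = - (36007 - 1922) = \left(-1\right) 34085 = -34085$)
$\frac{1}{p + A} = \frac{1}{-34085 + 15961} = \frac{1}{-18124} = - \frac{1}{18124}$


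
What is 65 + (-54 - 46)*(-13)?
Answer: 1365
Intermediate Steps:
65 + (-54 - 46)*(-13) = 65 - 100*(-13) = 65 + 1300 = 1365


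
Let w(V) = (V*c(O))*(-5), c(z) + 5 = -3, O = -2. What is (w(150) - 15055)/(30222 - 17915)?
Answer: -9055/12307 ≈ -0.73576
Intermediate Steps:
c(z) = -8 (c(z) = -5 - 3 = -8)
w(V) = 40*V (w(V) = (V*(-8))*(-5) = -8*V*(-5) = 40*V)
(w(150) - 15055)/(30222 - 17915) = (40*150 - 15055)/(30222 - 17915) = (6000 - 15055)/12307 = -9055*1/12307 = -9055/12307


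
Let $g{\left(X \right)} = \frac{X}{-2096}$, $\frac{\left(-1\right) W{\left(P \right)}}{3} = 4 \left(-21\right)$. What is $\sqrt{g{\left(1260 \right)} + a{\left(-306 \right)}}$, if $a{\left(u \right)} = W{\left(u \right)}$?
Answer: $\frac{3 \sqrt{1917447}}{262} \approx 15.856$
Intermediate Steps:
$W{\left(P \right)} = 252$ ($W{\left(P \right)} = - 3 \cdot 4 \left(-21\right) = \left(-3\right) \left(-84\right) = 252$)
$a{\left(u \right)} = 252$
$g{\left(X \right)} = - \frac{X}{2096}$ ($g{\left(X \right)} = X \left(- \frac{1}{2096}\right) = - \frac{X}{2096}$)
$\sqrt{g{\left(1260 \right)} + a{\left(-306 \right)}} = \sqrt{\left(- \frac{1}{2096}\right) 1260 + 252} = \sqrt{- \frac{315}{524} + 252} = \sqrt{\frac{131733}{524}} = \frac{3 \sqrt{1917447}}{262}$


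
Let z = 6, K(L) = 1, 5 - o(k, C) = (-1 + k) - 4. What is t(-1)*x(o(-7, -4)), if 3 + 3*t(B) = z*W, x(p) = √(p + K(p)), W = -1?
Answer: -9*√2 ≈ -12.728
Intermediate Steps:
o(k, C) = 10 - k (o(k, C) = 5 - ((-1 + k) - 4) = 5 - (-5 + k) = 5 + (5 - k) = 10 - k)
x(p) = √(1 + p) (x(p) = √(p + 1) = √(1 + p))
t(B) = -3 (t(B) = -1 + (6*(-1))/3 = -1 + (⅓)*(-6) = -1 - 2 = -3)
t(-1)*x(o(-7, -4)) = -3*√(1 + (10 - 1*(-7))) = -3*√(1 + (10 + 7)) = -3*√(1 + 17) = -9*√2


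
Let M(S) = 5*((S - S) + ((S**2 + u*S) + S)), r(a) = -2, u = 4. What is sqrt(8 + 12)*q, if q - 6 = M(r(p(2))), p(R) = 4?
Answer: -48*sqrt(5) ≈ -107.33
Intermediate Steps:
M(S) = 5*S**2 + 25*S (M(S) = 5*((S - S) + ((S**2 + 4*S) + S)) = 5*(0 + (S**2 + 5*S)) = 5*(S**2 + 5*S) = 5*S**2 + 25*S)
q = -24 (q = 6 + 5*(-2)*(5 - 2) = 6 + 5*(-2)*3 = 6 - 30 = -24)
sqrt(8 + 12)*q = sqrt(8 + 12)*(-24) = sqrt(20)*(-24) = (2*sqrt(5))*(-24) = -48*sqrt(5)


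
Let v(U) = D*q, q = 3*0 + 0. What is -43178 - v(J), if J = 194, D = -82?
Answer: -43178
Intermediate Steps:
q = 0 (q = 0 + 0 = 0)
v(U) = 0 (v(U) = -82*0 = 0)
-43178 - v(J) = -43178 - 1*0 = -43178 + 0 = -43178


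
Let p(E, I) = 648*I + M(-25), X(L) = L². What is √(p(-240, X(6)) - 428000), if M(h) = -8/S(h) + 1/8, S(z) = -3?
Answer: I*√58272366/12 ≈ 636.14*I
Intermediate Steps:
M(h) = 67/24 (M(h) = -8/(-3) + 1/8 = -8*(-⅓) + 1*(⅛) = 8/3 + ⅛ = 67/24)
p(E, I) = 67/24 + 648*I (p(E, I) = 648*I + 67/24 = 67/24 + 648*I)
√(p(-240, X(6)) - 428000) = √((67/24 + 648*6²) - 428000) = √((67/24 + 648*36) - 428000) = √((67/24 + 23328) - 428000) = √(559939/24 - 428000) = √(-9712061/24) = I*√58272366/12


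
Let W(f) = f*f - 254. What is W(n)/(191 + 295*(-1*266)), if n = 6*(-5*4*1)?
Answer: -14146/78279 ≈ -0.18071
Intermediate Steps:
n = -120 (n = 6*(-20*1) = 6*(-20) = -120)
W(f) = -254 + f² (W(f) = f² - 254 = -254 + f²)
W(n)/(191 + 295*(-1*266)) = (-254 + (-120)²)/(191 + 295*(-1*266)) = (-254 + 14400)/(191 + 295*(-266)) = 14146/(191 - 78470) = 14146/(-78279) = 14146*(-1/78279) = -14146/78279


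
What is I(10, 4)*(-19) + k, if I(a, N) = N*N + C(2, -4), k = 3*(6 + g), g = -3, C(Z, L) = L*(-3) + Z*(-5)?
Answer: -333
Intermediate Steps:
C(Z, L) = -5*Z - 3*L (C(Z, L) = -3*L - 5*Z = -5*Z - 3*L)
k = 9 (k = 3*(6 - 3) = 3*3 = 9)
I(a, N) = 2 + N² (I(a, N) = N*N + (-5*2 - 3*(-4)) = N² + (-10 + 12) = N² + 2 = 2 + N²)
I(10, 4)*(-19) + k = (2 + 4²)*(-19) + 9 = (2 + 16)*(-19) + 9 = 18*(-19) + 9 = -342 + 9 = -333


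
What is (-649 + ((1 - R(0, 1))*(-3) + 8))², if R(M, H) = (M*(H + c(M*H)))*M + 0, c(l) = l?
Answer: 414736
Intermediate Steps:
R(M, H) = M²*(H + H*M) (R(M, H) = (M*(H + M*H))*M + 0 = (M*(H + H*M))*M + 0 = M²*(H + H*M) + 0 = M²*(H + H*M))
(-649 + ((1 - R(0, 1))*(-3) + 8))² = (-649 + ((1 - 0²*(1 + 0))*(-3) + 8))² = (-649 + ((1 - 0)*(-3) + 8))² = (-649 + ((1 - 1*0)*(-3) + 8))² = (-649 + ((1 + 0)*(-3) + 8))² = (-649 + (1*(-3) + 8))² = (-649 + (-3 + 8))² = (-649 + 5)² = (-644)² = 414736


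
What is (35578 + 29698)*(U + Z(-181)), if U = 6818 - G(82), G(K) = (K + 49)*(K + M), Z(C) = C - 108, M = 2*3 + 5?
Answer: -369070504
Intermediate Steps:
M = 11 (M = 6 + 5 = 11)
Z(C) = -108 + C
G(K) = (11 + K)*(49 + K) (G(K) = (K + 49)*(K + 11) = (49 + K)*(11 + K) = (11 + K)*(49 + K))
U = -5365 (U = 6818 - (539 + 82**2 + 60*82) = 6818 - (539 + 6724 + 4920) = 6818 - 1*12183 = 6818 - 12183 = -5365)
(35578 + 29698)*(U + Z(-181)) = (35578 + 29698)*(-5365 + (-108 - 181)) = 65276*(-5365 - 289) = 65276*(-5654) = -369070504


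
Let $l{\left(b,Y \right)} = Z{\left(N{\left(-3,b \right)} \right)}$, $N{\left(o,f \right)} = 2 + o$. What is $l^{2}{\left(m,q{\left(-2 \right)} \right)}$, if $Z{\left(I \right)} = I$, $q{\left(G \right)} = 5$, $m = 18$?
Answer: $1$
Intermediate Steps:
$l{\left(b,Y \right)} = -1$ ($l{\left(b,Y \right)} = 2 - 3 = -1$)
$l^{2}{\left(m,q{\left(-2 \right)} \right)} = \left(-1\right)^{2} = 1$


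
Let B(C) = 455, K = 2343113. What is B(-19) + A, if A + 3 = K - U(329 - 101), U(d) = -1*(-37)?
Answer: 2343528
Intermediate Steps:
U(d) = 37
A = 2343073 (A = -3 + (2343113 - 1*37) = -3 + (2343113 - 37) = -3 + 2343076 = 2343073)
B(-19) + A = 455 + 2343073 = 2343528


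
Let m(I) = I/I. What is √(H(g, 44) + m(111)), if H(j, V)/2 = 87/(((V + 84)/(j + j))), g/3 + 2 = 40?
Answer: 5*√199/4 ≈ 17.633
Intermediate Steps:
m(I) = 1
g = 114 (g = -6 + 3*40 = -6 + 120 = 114)
H(j, V) = 348*j/(84 + V) (H(j, V) = 2*(87/(((V + 84)/(j + j)))) = 2*(87/(((84 + V)/((2*j))))) = 2*(87/(((84 + V)*(1/(2*j))))) = 2*(87/(((84 + V)/(2*j)))) = 2*(87*(2*j/(84 + V))) = 2*(174*j/(84 + V)) = 348*j/(84 + V))
√(H(g, 44) + m(111)) = √(348*114/(84 + 44) + 1) = √(348*114/128 + 1) = √(348*114*(1/128) + 1) = √(4959/16 + 1) = √(4975/16) = 5*√199/4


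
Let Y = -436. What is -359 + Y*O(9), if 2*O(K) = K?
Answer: -2321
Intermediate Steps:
O(K) = K/2
-359 + Y*O(9) = -359 - 218*9 = -359 - 436*9/2 = -359 - 1962 = -2321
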